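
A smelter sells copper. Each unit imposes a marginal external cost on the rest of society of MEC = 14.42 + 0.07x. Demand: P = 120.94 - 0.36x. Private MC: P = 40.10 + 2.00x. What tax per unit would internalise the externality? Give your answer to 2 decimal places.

tax = 16.33 per unit

Social marginal cost = private MC + MEC = 54.52 + 2.07x.
Set SMC = demand: 54.52 + 2.07x = 120.94 - 0.36x → x* = 27.3333.
The Pigouvian tax equals MEC at x*: 14.42 + 0.07×27.3333 = 16.3333.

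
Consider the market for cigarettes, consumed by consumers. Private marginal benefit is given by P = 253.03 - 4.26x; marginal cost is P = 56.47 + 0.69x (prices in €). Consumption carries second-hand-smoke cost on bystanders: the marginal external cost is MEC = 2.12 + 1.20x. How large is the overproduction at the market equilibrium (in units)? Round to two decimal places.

8.09 units

Market equilibrium (private): 56.47 + 0.69x = 253.03 - 4.26x → x_m = 39.7091.
Social marginal benefit = demand − MEC = 250.91 - 5.46x.
Set SMB = MC: 250.91 - 5.46x = 56.47 + 0.69x → x* = 31.6163.
Gap = |39.7091 − 31.6163| = 8.0928.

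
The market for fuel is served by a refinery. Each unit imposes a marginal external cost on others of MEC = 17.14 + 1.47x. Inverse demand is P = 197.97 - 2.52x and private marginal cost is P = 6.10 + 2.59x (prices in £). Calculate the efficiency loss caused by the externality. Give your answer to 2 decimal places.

DWL = £397.60

Market equilibrium (private): 6.10 + 2.59x = 197.97 - 2.52x → x_m = 37.5479.
Social marginal cost = private MC + MEC = 23.24 + 4.06x.
Set SMC = demand: 23.24 + 4.06x = 197.97 - 2.52x → x* = 26.5547.
The loss is the area between SMC and demand from x* to x_m; with linear curves that's a triangle of height MEC(x_m).
DWL = ½ × 10.9932 × 72.3355 = 397.5993.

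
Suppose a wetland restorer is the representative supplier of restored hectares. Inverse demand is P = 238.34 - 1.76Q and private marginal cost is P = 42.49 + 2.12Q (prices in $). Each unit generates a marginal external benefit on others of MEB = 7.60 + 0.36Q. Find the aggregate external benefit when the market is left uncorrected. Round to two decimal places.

$842.25

Market equilibrium (private): 42.49 + 2.12Q = 238.34 - 1.76Q → Q_m = 50.4768.
Total external benefit = ∫₀^{Q_m} (7.60 + 0.36Q) dQ = 7.60×50.4768 + ½×0.36×50.4768² = 842.2470.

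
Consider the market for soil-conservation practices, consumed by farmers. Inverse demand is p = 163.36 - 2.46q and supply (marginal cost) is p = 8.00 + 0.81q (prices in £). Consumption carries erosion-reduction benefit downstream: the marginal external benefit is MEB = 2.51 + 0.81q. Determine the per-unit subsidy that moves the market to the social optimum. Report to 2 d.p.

subsidy = £54.49 per unit

Social marginal benefit = demand + MEB = 165.87 - 1.65q.
Set SMB = MC: 165.87 - 1.65q = 8.00 + 0.81q → q* = 64.1748.
The Pigouvian subsidy equals MEB at q*: 2.51 + 0.81×64.1748 = 54.4916.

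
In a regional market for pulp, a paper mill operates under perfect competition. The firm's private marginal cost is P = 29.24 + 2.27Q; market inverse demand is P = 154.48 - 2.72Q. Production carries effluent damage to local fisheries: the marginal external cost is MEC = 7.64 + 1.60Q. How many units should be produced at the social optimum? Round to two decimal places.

Q* = 17.85

Social marginal cost = private MC + MEC = 36.88 + 3.87Q.
Set SMC = demand: 36.88 + 3.87Q = 154.48 - 2.72Q → Q* = 17.8452.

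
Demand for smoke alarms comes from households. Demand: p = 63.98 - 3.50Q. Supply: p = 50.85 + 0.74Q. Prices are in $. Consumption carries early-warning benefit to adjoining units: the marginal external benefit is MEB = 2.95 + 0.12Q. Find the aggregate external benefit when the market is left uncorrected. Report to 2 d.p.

Market equilibrium (private): 50.85 + 0.74Q = 63.98 - 3.50Q → Q_m = 3.0967.
Total external benefit = ∫₀^{Q_m} (2.95 + 0.12Q) dQ = 2.95×3.0967 + ½×0.12×3.0967² = 9.7106.

$9.71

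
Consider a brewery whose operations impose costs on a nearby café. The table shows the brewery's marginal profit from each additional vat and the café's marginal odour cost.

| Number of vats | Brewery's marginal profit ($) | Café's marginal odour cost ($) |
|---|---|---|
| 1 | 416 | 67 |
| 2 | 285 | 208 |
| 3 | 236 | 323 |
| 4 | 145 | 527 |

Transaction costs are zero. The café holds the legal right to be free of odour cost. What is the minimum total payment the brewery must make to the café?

$275

Efficient level: marginal profit ≥ marginal odour cost through level 2, so k* = 2.
With the café holding the right, the brewery must at least compensate total damage at k*: 67 + 208 = 275.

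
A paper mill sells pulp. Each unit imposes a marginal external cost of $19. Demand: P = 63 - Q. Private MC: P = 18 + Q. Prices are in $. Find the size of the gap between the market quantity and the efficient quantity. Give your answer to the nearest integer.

Market equilibrium (private): 18 + Q = 63 - Q → Q_m = 22.5000.
Social marginal cost = private MC + MEC = 37 + Q.
Set SMC = demand: 37 + Q = 63 - Q → Q* = 13.0000.
Gap = |22.5000 − 13.0000| = 9.5000.

10 units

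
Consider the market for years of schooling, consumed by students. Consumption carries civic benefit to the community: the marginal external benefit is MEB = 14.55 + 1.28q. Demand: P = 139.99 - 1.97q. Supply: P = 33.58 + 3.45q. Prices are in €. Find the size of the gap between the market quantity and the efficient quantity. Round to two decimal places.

Market equilibrium (private): 33.58 + 3.45q = 139.99 - 1.97q → q_m = 19.6328.
Social marginal benefit = demand + MEB = 154.54 - 0.69q.
Set SMB = MC: 154.54 - 0.69q = 33.58 + 3.45q → q* = 29.2174.
Gap = |19.6328 − 29.2174| = 9.5846.

9.58 units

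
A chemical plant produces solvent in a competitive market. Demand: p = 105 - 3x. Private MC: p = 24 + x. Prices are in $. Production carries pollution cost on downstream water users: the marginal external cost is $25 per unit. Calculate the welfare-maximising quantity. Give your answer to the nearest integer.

x* = 14

Social marginal cost = private MC + MEC = 49 + x.
Set SMC = demand: 49 + x = 105 - 3x → x* = 14.0000.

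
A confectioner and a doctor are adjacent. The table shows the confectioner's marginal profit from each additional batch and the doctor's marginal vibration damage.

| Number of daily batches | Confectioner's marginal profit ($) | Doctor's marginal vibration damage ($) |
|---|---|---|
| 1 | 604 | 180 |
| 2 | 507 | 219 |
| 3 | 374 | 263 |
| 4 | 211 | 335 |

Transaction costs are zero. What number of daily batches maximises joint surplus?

3

Bargaining reaches the level where marginal profit last exceeds marginal vibration damage.
That holds through level 3 (374 ≥ 263) but not at 4 (211 < 335).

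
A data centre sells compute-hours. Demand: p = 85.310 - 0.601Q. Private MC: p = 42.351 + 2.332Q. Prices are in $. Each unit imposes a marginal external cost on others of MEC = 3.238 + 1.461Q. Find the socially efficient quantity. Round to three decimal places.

Social marginal cost = private MC + MEC = 45.589 + 3.793Q.
Set SMC = demand: 45.589 + 3.793Q = 85.310 - 0.601Q → Q* = 9.0398.

Q* = 9.040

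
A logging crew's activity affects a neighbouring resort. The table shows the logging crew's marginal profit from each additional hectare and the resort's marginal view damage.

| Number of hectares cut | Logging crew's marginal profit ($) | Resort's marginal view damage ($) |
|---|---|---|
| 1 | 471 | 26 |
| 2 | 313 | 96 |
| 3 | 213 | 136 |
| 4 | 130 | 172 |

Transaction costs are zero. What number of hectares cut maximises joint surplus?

3

Bargaining reaches the level where marginal profit last exceeds marginal view damage.
That holds through level 3 (213 ≥ 136) but not at 4 (130 < 172).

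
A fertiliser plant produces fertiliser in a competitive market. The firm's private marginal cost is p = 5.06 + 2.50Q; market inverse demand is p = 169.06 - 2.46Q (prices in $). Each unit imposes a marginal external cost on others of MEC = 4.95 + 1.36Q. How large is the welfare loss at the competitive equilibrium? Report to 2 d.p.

DWL = $197.13

Market equilibrium (private): 5.06 + 2.50Q = 169.06 - 2.46Q → Q_m = 33.0645.
Social marginal cost = private MC + MEC = 10.01 + 3.86Q.
Set SMC = demand: 10.01 + 3.86Q = 169.06 - 2.46Q → Q* = 25.1661.
Between Q* and Q_m the wedge SMC − demand runs linearly from 0 to MEC(Q_m), so the loss is a triangle.
DWL = ½ × 7.8984 × 49.9177 = 197.1350.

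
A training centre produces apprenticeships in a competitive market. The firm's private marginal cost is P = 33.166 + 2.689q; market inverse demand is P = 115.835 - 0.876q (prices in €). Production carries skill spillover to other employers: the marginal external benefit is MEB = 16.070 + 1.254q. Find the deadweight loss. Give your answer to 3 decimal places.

DWL = €441.030

Market equilibrium (private): 33.166 + 2.689q = 115.835 - 0.876q → q_m = 23.1891.
Social marginal cost = private MC − MEB = 17.096 + 1.435q.
Set SMC = demand: 17.096 + 1.435q = 115.835 - 0.876q → q* = 42.7257.
The welfare-loss triangle has base |q_m − q*| and height MEB(q_m) (the vertical gap between SMC and demand is zero at q* and MEB at q_m).
DWL = ½ × 19.5366 × 45.1491 = 441.0300.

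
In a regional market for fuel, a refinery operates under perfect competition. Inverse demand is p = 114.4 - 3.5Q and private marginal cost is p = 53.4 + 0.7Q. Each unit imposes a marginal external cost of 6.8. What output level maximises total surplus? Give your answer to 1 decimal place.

Q* = 12.9

Social marginal cost = private MC + MEC = 60.2 + 0.7Q.
Set SMC = demand: 60.2 + 0.7Q = 114.4 - 3.5Q → Q* = 12.9048.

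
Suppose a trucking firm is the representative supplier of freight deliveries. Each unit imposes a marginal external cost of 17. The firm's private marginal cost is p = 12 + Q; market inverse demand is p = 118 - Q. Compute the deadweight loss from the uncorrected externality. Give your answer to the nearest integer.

DWL = 72

Market equilibrium (private): 12 + Q = 118 - Q → Q_m = 53.0000.
Social marginal cost = private MC + MEC = 29 + Q.
Set SMC = demand: 29 + Q = 118 - Q → Q* = 44.5000.
The welfare-loss triangle has base |Q_m − Q*| and height MEC(Q_m) (the vertical gap between SMC and demand is zero at Q* and MEC at Q_m).
DWL = ½ × 8.5000 × 17.0000 = 72.2500.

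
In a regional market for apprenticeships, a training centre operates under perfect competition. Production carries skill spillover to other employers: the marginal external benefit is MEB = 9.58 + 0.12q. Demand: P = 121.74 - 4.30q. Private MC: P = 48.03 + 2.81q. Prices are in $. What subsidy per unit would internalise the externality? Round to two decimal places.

subsidy = $11.01 per unit

Social marginal cost = private MC − MEB = 38.45 + 2.69q.
Set SMC = demand: 38.45 + 2.69q = 121.74 - 4.30q → q* = 11.9156.
The Pigouvian subsidy equals MEB at q*: 9.58 + 0.12×11.9156 = 11.0099.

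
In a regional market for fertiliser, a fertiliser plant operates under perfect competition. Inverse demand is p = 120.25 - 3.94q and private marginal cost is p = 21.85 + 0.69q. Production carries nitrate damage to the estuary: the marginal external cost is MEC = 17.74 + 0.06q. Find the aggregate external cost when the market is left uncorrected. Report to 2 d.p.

Market equilibrium (private): 21.85 + 0.69q = 120.25 - 3.94q → q_m = 21.2527.
Total external cost = ∫₀^{q_m} (17.74 + 0.06q) dq = 17.74×21.2527 + ½×0.06×21.2527² = 390.5732.

390.57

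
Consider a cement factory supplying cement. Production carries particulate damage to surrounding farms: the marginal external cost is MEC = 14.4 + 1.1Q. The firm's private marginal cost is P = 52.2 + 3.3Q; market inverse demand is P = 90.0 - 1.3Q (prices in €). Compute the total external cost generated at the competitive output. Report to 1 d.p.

Market equilibrium (private): 52.2 + 3.3Q = 90.0 - 1.3Q → Q_m = 8.2174.
Total external cost = ∫₀^{Q_m} (14.4 + 1.1Q) dQ = 14.4×8.2174 + ½×1.1×8.2174² = 155.4697.

€155.5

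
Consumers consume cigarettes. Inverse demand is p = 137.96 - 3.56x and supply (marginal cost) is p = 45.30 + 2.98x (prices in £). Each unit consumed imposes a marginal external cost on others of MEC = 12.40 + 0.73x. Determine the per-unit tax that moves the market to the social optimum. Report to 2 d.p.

tax = £20.46 per unit

Social marginal benefit = demand − MEC = 125.56 - 4.29x.
Set SMB = MC: 125.56 - 4.29x = 45.30 + 2.98x → x* = 11.0399.
The Pigouvian tax equals MEC at x*: 12.40 + 0.73×11.0399 = 20.4591.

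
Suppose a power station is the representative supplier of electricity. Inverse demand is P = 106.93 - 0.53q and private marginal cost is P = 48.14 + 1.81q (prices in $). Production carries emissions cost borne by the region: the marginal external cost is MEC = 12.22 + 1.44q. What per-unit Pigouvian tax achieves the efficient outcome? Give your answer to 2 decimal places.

Social marginal cost = private MC + MEC = 60.36 + 3.25q.
Set SMC = demand: 60.36 + 3.25q = 106.93 - 0.53q → q* = 12.3201.
The Pigouvian tax equals MEC at q*: 12.22 + 1.44×12.3201 = 29.9609.

tax = $29.96 per unit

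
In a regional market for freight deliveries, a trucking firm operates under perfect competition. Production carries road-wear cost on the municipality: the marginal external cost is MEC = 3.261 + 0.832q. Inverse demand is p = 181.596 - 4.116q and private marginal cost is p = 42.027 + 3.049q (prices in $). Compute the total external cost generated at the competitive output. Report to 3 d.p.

$221.370

Market equilibrium (private): 42.027 + 3.049q = 181.596 - 4.116q → q_m = 19.4793.
Total external cost = ∫₀^{q_m} (3.261 + 0.832q) dq = 3.261×19.4793 + ½×0.832×19.4793² = 221.3703.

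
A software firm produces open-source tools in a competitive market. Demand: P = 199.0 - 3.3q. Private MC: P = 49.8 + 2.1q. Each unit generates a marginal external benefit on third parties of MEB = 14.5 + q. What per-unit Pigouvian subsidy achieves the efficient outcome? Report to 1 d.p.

subsidy = 51.7 per unit

Social marginal cost = private MC − MEB = 35.3 + 1.1q.
Set SMC = demand: 35.3 + 1.1q = 199.0 - 3.3q → q* = 37.2045.
The Pigouvian subsidy equals MEB at q*: 14.5 + 1.0×37.2045 = 51.7045.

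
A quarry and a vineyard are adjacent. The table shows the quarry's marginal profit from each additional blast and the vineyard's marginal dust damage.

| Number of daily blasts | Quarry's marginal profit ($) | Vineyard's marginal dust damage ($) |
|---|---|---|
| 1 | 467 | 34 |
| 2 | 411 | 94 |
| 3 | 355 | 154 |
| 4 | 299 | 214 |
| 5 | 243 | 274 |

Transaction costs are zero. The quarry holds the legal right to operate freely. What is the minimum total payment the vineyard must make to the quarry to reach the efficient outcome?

$243

Left alone the quarry would choose level 5 (marginal profit stays positive).
Efficient level: k* = 4 (marginal profit ≥ marginal dust damage through 4).
The vineyard must at least cover the quarry's forgone profit from cutting 5→4: 243 = 243.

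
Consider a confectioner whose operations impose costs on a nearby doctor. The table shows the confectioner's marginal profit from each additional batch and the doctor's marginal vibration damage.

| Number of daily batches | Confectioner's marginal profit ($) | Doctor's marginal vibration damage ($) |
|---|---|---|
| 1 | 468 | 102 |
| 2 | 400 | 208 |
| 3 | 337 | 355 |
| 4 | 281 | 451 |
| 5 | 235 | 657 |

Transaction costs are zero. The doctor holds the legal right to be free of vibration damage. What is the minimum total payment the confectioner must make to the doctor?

Efficient level: marginal profit ≥ marginal vibration damage through level 2, so k* = 2.
With the doctor holding the right, the confectioner must at least compensate total damage at k*: 102 + 208 = 310.

$310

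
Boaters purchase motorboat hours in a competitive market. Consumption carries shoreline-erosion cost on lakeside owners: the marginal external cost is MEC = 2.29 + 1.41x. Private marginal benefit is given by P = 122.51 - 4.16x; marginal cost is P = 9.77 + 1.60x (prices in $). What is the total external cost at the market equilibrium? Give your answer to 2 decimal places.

Market equilibrium (private): 9.77 + 1.60x = 122.51 - 4.16x → x_m = 19.5729.
Total external cost = ∫₀^{x_m} (2.29 + 1.41x) dx = 2.29×19.5729 + ½×1.41×19.5729² = 314.9063.

$314.91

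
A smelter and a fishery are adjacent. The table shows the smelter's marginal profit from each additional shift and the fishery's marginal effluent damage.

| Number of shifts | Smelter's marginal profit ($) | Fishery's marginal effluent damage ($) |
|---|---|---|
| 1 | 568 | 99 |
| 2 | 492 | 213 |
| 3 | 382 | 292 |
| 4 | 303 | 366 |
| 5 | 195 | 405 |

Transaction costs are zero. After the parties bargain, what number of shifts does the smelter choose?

3

Bargaining reaches the level where marginal profit last exceeds marginal effluent damage.
That holds through level 3 (382 ≥ 292) but not at 4 (303 < 366).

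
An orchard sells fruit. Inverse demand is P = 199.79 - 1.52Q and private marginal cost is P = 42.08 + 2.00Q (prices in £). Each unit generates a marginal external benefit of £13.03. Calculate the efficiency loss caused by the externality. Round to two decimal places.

DWL = £24.12

Market equilibrium (private): 42.08 + 2.00Q = 199.79 - 1.52Q → Q_m = 44.8040.
Social marginal cost = private MC − MEB = 29.05 + 2.00Q.
Set SMC = demand: 29.05 + 2.00Q = 199.79 - 1.52Q → Q* = 48.5057.
The welfare-loss triangle has base |Q_m − Q*| and height MEB(Q_m) (the vertical gap between SMC and demand is zero at Q* and MEB at Q_m).
DWL = ½ × 3.7017 × 13.0300 = 24.1166.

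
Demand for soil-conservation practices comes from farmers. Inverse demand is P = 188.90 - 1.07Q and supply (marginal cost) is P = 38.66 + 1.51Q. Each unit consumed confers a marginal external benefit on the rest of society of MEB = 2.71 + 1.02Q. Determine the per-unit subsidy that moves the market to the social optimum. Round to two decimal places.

Social marginal benefit = demand + MEB = 191.61 - 0.05Q.
Set SMB = MC: 191.61 - 0.05Q = 38.66 + 1.51Q → Q* = 98.0449.
The Pigouvian subsidy equals MEB at Q*: 2.71 + 1.02×98.0449 = 102.7158.

subsidy = 102.72 per unit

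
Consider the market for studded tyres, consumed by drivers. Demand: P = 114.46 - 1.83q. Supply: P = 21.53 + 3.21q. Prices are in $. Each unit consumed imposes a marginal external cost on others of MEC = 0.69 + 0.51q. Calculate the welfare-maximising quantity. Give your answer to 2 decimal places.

Social marginal benefit = demand − MEC = 113.77 - 2.34q.
Set SMB = MC: 113.77 - 2.34q = 21.53 + 3.21q → q* = 16.6198.

q* = 16.62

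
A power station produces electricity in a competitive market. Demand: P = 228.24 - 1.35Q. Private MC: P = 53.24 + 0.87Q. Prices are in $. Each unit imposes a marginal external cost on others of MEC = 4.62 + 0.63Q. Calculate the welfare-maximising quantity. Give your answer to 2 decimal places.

Social marginal cost = private MC + MEC = 57.86 + 1.50Q.
Set SMC = demand: 57.86 + 1.50Q = 228.24 - 1.35Q → Q* = 59.7825.

Q* = 59.78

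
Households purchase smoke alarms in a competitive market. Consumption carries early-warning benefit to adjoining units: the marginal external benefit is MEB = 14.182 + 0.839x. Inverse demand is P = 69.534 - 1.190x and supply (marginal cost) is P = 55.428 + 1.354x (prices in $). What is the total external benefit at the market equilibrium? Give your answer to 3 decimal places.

$91.534

Market equilibrium (private): 55.428 + 1.354x = 69.534 - 1.190x → x_m = 5.5448.
Total external benefit = ∫₀^{x_m} (14.182 + 0.839x) dx = 14.182×5.5448 + ½×0.839×5.5448² = 91.5338.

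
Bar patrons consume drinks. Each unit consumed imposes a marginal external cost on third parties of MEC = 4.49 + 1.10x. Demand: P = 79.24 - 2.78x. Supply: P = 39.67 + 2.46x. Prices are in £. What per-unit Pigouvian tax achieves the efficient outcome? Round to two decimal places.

Social marginal benefit = demand − MEC = 74.75 - 3.88x.
Set SMB = MC: 74.75 - 3.88x = 39.67 + 2.46x → x* = 5.5331.
The Pigouvian tax equals MEC at x*: 4.49 + 1.10×5.5331 = 10.5764.

tax = £10.58 per unit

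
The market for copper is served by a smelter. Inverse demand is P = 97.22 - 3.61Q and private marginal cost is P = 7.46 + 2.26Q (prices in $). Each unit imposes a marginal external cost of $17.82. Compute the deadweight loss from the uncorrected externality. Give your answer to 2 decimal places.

Market equilibrium (private): 7.46 + 2.26Q = 97.22 - 3.61Q → Q_m = 15.2913.
Social marginal cost = private MC + MEC = 25.28 + 2.26Q.
Set SMC = demand: 25.28 + 2.26Q = 97.22 - 3.61Q → Q* = 12.2555.
Between Q* and Q_m the wedge SMC − demand runs linearly from 0 to MEC(Q_m), so the loss is a triangle.
DWL = ½ × 3.0358 × 17.8200 = 27.0490.

DWL = $27.05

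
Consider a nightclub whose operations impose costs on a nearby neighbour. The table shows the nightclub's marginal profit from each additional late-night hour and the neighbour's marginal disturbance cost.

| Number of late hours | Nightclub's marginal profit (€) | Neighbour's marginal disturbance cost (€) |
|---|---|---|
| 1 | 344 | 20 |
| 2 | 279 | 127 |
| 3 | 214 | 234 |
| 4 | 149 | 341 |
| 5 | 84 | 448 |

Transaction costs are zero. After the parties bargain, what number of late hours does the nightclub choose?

Bargaining reaches the level where marginal profit last exceeds marginal disturbance cost.
That holds through level 2 (279 ≥ 127) but not at 3 (214 < 234).

2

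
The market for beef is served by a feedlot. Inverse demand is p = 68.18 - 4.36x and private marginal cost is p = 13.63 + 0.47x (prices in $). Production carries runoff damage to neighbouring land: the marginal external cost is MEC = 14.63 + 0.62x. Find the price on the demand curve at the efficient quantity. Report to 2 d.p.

P = $36.24

Social marginal cost = private MC + MEC = 28.26 + 1.09x.
Set SMC = demand: 28.26 + 1.09x = 68.18 - 4.36x → x* = 7.3248.
Consumer price on the demand curve at x*: 68.18 − 4.36×7.3248 = 36.2439.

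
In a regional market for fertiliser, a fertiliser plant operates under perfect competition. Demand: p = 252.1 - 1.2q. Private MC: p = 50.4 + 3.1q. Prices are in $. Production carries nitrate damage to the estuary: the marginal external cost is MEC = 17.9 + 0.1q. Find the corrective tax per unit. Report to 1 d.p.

Social marginal cost = private MC + MEC = 68.3 + 3.2q.
Set SMC = demand: 68.3 + 3.2q = 252.1 - 1.2q → q* = 41.7727.
The Pigouvian tax equals MEC at q*: 17.9 + 0.1×41.7727 = 22.0773.

tax = $22.1 per unit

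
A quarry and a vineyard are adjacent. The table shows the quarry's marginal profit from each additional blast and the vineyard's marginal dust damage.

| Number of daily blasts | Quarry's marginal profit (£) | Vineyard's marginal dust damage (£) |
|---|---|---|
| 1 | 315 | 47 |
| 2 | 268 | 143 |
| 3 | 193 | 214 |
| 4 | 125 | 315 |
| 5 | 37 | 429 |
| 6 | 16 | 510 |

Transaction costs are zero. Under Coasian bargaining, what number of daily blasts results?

2

Bargaining reaches the level where marginal profit last exceeds marginal dust damage.
That holds through level 2 (268 ≥ 143) but not at 3 (193 < 214).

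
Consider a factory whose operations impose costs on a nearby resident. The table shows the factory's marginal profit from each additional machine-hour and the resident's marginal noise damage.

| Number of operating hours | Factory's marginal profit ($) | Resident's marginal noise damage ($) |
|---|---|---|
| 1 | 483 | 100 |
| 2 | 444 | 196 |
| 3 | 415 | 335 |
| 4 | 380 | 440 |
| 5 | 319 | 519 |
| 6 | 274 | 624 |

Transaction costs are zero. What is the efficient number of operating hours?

3

Bargaining reaches the level where marginal profit last exceeds marginal noise damage.
That holds through level 3 (415 ≥ 335) but not at 4 (380 < 440).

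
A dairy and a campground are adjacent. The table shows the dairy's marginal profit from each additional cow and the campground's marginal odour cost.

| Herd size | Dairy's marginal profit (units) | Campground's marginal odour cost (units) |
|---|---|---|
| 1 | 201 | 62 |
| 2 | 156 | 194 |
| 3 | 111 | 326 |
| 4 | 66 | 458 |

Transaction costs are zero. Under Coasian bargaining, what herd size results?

1

Bargaining reaches the level where marginal profit last exceeds marginal odour cost.
That holds through level 1 (201 ≥ 62) but not at 2 (156 < 194).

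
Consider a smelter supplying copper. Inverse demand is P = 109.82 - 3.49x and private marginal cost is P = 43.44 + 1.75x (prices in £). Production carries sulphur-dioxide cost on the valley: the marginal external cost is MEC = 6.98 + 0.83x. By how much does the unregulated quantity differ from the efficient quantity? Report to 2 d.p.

Market equilibrium (private): 43.44 + 1.75x = 109.82 - 3.49x → x_m = 12.6679.
Social marginal cost = private MC + MEC = 50.42 + 2.58x.
Set SMC = demand: 50.42 + 2.58x = 109.82 - 3.49x → x* = 9.7858.
Gap = |12.6679 − 9.7858| = 2.8821.

2.88 units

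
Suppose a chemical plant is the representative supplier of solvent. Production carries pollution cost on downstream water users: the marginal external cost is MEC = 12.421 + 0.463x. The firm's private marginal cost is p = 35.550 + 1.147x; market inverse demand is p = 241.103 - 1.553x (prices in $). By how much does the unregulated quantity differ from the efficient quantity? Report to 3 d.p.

15.071 units

Market equilibrium (private): 35.550 + 1.147x = 241.103 - 1.553x → x_m = 76.1307.
Social marginal cost = private MC + MEC = 47.971 + 1.610x.
Set SMC = demand: 47.971 + 1.610x = 241.103 - 1.553x → x* = 61.0598.
Gap = |76.1307 − 61.0598| = 15.0709.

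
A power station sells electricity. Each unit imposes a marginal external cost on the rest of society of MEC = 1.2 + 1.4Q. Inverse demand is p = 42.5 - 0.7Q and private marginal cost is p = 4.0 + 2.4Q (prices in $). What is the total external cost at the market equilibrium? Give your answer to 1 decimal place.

Market equilibrium (private): 4.0 + 2.4Q = 42.5 - 0.7Q → Q_m = 12.4194.
Total external cost = ∫₀^{Q_m} (1.2 + 1.4Q) dQ = 1.2×12.4194 + ½×1.4×12.4194² = 122.8723.

$122.9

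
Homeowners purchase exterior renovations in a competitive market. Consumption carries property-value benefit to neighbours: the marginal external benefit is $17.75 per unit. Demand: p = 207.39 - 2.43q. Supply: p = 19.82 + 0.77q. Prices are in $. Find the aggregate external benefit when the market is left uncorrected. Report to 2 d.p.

$1040.43

Market equilibrium (private): 19.82 + 0.77q = 207.39 - 2.43q → q_m = 58.6156.
Total external benefit = MEB × q_m = 17.75 × 58.6156 = 1040.4269.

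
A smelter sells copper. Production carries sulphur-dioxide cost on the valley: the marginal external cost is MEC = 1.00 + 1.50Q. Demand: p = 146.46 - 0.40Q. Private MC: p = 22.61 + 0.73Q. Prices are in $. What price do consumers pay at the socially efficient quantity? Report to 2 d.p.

P = $127.78

Social marginal cost = private MC + MEC = 23.61 + 2.23Q.
Set SMC = demand: 23.61 + 2.23Q = 146.46 - 0.40Q → Q* = 46.7110.
Consumer price on the demand curve at Q*: 146.46 − 0.40×46.7110 = 127.7756.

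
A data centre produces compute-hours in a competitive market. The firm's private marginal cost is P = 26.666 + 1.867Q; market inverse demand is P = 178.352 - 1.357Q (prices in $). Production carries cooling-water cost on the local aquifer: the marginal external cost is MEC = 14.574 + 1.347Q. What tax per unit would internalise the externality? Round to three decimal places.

tax = $54.979 per unit

Social marginal cost = private MC + MEC = 41.240 + 3.214Q.
Set SMC = demand: 41.240 + 3.214Q = 178.352 - 1.357Q → Q* = 29.9961.
The Pigouvian tax equals MEC at Q*: 14.574 + 1.347×29.9961 = 54.9787.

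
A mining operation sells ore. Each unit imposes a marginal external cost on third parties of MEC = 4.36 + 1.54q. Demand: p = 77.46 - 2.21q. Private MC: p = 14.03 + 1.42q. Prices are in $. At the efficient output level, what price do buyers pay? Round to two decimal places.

Social marginal cost = private MC + MEC = 18.39 + 2.96q.
Set SMC = demand: 18.39 + 2.96q = 77.46 - 2.21q → q* = 11.4255.
Consumer price on the demand curve at q*: 77.46 − 2.21×11.4255 = 52.2096.

P = $52.21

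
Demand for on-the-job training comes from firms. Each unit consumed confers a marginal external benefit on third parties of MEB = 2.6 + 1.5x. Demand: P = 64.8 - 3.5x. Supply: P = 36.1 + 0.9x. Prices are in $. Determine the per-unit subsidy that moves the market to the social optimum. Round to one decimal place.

subsidy = $18.8 per unit

Social marginal benefit = demand + MEB = 67.4 - 2.0x.
Set SMB = MC: 67.4 - 2.0x = 36.1 + 0.9x → x* = 10.7931.
The Pigouvian subsidy equals MEB at x*: 2.6 + 1.5×10.7931 = 18.7897.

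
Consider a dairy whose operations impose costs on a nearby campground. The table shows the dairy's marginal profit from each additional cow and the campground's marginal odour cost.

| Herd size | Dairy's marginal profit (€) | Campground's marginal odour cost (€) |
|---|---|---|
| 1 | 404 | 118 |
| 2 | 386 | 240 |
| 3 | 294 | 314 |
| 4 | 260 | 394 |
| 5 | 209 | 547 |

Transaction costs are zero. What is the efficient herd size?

Bargaining reaches the level where marginal profit last exceeds marginal odour cost.
That holds through level 2 (386 ≥ 240) but not at 3 (294 < 314).

2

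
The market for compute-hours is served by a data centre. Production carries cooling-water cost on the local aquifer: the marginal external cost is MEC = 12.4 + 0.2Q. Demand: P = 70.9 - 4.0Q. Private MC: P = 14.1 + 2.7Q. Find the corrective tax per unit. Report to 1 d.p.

Social marginal cost = private MC + MEC = 26.5 + 2.9Q.
Set SMC = demand: 26.5 + 2.9Q = 70.9 - 4.0Q → Q* = 6.4348.
The Pigouvian tax equals MEC at Q*: 12.4 + 0.2×6.4348 = 13.6870.

tax = 13.7 per unit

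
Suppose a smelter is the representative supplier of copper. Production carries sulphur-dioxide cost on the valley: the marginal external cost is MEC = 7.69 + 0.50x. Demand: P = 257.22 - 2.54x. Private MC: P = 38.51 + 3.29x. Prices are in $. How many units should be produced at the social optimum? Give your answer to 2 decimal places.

x* = 33.34

Social marginal cost = private MC + MEC = 46.20 + 3.79x.
Set SMC = demand: 46.20 + 3.79x = 257.22 - 2.54x → x* = 33.3365.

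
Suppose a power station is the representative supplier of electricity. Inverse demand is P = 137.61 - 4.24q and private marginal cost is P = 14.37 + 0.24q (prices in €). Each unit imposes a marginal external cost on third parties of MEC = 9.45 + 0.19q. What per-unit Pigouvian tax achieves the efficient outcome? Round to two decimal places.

tax = €14.08 per unit

Social marginal cost = private MC + MEC = 23.82 + 0.43q.
Set SMC = demand: 23.82 + 0.43q = 137.61 - 4.24q → q* = 24.3662.
The Pigouvian tax equals MEC at q*: 9.45 + 0.19×24.3662 = 14.0796.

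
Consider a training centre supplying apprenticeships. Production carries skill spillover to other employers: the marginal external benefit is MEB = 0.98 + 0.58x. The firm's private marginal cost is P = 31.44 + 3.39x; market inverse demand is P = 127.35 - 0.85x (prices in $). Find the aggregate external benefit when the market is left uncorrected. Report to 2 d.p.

Market equilibrium (private): 31.44 + 3.39x = 127.35 - 0.85x → x_m = 22.6203.
Total external benefit = ∫₀^{x_m} (0.98 + 0.58x) dx = 0.98×22.6203 + ½×0.58×22.6203² = 170.5545.

$170.55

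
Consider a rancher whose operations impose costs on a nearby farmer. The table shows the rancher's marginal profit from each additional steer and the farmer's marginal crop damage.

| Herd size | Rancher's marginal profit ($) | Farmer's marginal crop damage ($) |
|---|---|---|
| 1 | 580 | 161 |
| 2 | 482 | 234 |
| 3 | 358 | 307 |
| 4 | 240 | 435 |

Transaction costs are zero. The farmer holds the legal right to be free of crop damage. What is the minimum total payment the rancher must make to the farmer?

$702

Efficient level: marginal profit ≥ marginal crop damage through level 3, so k* = 3.
With the farmer holding the right, the rancher must at least compensate total damage at k*: 161 + 234 + 307 = 702.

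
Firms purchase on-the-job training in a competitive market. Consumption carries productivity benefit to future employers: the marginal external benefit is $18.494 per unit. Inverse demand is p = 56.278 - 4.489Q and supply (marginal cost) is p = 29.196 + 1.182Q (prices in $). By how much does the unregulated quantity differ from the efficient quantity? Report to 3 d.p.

3.261 units

Market equilibrium (private): 29.196 + 1.182Q = 56.278 - 4.489Q → Q_m = 4.7755.
Social marginal benefit = demand + MEB = 74.772 - 4.489Q.
Set SMB = MC: 74.772 - 4.489Q = 29.196 + 1.182Q → Q* = 8.0367.
Gap = |4.7755 − 8.0367| = 3.2612.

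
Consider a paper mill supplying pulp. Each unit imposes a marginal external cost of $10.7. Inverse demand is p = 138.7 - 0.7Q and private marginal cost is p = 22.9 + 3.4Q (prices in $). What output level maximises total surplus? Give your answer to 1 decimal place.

Social marginal cost = private MC + MEC = 33.6 + 3.4Q.
Set SMC = demand: 33.6 + 3.4Q = 138.7 - 0.7Q → Q* = 25.6341.

Q* = 25.6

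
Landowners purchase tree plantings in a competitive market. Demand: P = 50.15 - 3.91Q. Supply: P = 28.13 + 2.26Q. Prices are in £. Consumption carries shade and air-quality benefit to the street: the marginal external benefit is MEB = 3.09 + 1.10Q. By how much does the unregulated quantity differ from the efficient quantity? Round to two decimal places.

1.38 units

Market equilibrium (private): 28.13 + 2.26Q = 50.15 - 3.91Q → Q_m = 3.5689.
Social marginal benefit = demand + MEB = 53.24 - 2.81Q.
Set SMB = MC: 53.24 - 2.81Q = 28.13 + 2.26Q → Q* = 4.9527.
Gap = |3.5689 − 4.9527| = 1.3838.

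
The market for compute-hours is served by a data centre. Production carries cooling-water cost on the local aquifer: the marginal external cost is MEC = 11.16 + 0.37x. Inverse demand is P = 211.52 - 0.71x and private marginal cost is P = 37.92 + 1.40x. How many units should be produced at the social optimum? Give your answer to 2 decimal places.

Social marginal cost = private MC + MEC = 49.08 + 1.77x.
Set SMC = demand: 49.08 + 1.77x = 211.52 - 0.71x → x* = 65.5000.

x* = 65.50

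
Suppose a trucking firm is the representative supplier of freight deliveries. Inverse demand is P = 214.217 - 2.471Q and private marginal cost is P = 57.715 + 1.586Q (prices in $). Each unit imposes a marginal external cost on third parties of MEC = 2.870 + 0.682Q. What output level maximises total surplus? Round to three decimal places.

Q* = 32.419

Social marginal cost = private MC + MEC = 60.585 + 2.268Q.
Set SMC = demand: 60.585 + 2.268Q = 214.217 - 2.471Q → Q* = 32.4187.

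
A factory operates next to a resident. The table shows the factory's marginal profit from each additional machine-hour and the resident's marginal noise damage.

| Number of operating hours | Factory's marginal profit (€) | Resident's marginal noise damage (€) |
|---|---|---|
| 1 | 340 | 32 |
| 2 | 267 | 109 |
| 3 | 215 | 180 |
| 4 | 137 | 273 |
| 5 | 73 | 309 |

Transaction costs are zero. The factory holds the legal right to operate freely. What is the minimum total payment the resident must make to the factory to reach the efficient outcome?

€210

Left alone the factory would choose level 5 (marginal profit stays positive).
Efficient level: k* = 3 (marginal profit ≥ marginal noise damage through 3).
The resident must at least cover the factory's forgone profit from cutting 5→3: 137 + 73 = 210.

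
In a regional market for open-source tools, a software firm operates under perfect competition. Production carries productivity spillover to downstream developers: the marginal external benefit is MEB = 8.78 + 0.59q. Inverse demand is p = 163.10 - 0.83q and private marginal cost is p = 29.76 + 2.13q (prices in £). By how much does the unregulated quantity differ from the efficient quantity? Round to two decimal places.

Market equilibrium (private): 29.76 + 2.13q = 163.10 - 0.83q → q_m = 45.0473.
Social marginal cost = private MC − MEB = 20.98 + 1.54q.
Set SMC = demand: 20.98 + 1.54q = 163.10 - 0.83q → q* = 59.9662.
Gap = |45.0473 − 59.9662| = 14.9189.

14.92 units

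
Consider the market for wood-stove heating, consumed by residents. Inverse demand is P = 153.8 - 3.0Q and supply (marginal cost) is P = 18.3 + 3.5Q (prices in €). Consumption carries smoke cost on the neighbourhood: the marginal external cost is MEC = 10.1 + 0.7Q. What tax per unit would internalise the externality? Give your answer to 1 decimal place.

tax = €22.3 per unit

Social marginal benefit = demand − MEC = 143.7 - 3.7Q.
Set SMB = MC: 143.7 - 3.7Q = 18.3 + 3.5Q → Q* = 17.4167.
The Pigouvian tax equals MEC at Q*: 10.1 + 0.7×17.4167 = 22.2917.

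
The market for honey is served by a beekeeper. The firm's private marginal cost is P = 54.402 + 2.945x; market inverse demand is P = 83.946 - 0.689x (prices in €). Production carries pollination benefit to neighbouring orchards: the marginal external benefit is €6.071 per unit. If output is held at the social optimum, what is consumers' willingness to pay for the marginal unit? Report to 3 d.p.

P = €77.193

Social marginal cost = private MC − MEB = 48.331 + 2.945x.
Set SMC = demand: 48.331 + 2.945x = 83.946 - 0.689x → x* = 9.8005.
Consumer price on the demand curve at x*: 83.946 − 0.689×9.8005 = 77.1935.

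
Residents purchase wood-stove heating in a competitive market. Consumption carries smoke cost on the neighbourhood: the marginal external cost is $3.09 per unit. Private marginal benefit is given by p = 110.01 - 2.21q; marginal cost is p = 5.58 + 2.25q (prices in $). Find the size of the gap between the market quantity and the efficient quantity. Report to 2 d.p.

Market equilibrium (private): 5.58 + 2.25q = 110.01 - 2.21q → q_m = 23.4148.
Social marginal benefit = demand − MEC = 106.92 - 2.21q.
Set SMB = MC: 106.92 - 2.21q = 5.58 + 2.25q → q* = 22.7220.
Gap = |23.4148 − 22.7220| = 0.6928.

0.69 units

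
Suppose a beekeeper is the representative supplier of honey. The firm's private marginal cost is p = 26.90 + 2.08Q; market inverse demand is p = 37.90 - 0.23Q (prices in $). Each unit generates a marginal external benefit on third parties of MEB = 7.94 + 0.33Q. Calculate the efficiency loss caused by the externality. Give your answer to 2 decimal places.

Market equilibrium (private): 26.90 + 2.08Q = 37.90 - 0.23Q → Q_m = 4.7619.
Social marginal cost = private MC − MEB = 18.96 + 1.75Q.
Set SMC = demand: 18.96 + 1.75Q = 37.90 - 0.23Q → Q* = 9.5657.
The welfare-loss triangle has base |Q_m − Q*| and height MEB(Q_m) (the vertical gap between SMC and demand is zero at Q* and MEB at Q_m).
DWL = ½ × 4.8038 × 9.5114 = 22.8454.

DWL = $22.85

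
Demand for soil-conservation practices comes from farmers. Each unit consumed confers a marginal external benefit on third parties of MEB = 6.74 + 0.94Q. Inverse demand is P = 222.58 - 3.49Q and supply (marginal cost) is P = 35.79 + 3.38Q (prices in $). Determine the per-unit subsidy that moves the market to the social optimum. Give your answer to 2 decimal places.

subsidy = $37.42 per unit

Social marginal benefit = demand + MEB = 229.32 - 2.55Q.
Set SMB = MC: 229.32 - 2.55Q = 35.79 + 3.38Q → Q* = 32.6358.
The Pigouvian subsidy equals MEB at Q*: 6.74 + 0.94×32.6358 = 37.4177.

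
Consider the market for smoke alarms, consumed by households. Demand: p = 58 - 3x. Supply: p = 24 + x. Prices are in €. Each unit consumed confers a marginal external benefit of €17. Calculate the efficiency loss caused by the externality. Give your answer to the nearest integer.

DWL = €36

Market equilibrium (private): 24 + x = 58 - 3x → x_m = 8.5000.
Social marginal benefit = demand + MEB = 75 - 3x.
Set SMB = MC: 75 - 3x = 24 + x → x* = 12.7500.
The loss is the area between SMB and MC from x* to x_m; with linear curves that's a triangle of height MEB(x_m).
DWL = ½ × 4.2500 × 17.0000 = 36.1250.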